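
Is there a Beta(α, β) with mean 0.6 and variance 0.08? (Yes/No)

Yes

For any Beta, Var(X) < E[X]·(1−E[X]).
Here μ(1−μ) = 0.6×0.4 = 0.24, and 0.08 < 0.24.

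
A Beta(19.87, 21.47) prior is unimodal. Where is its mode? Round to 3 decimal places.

0.480

The density x^(α−1)(1−x)^(β−1) is maximised at (α−1)/(α+β−2) = 18.87/39.34 = 0.480.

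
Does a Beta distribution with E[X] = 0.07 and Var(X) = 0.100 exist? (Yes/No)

No

A Beta with mean μ has variance μ(1−μ)/(α+β+1) < μ(1−μ).
Here μ(1−μ) = 0.07×0.93 = 0.0651, and 0.100 ≥ 0.0651.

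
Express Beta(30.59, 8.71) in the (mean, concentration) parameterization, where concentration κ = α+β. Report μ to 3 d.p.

κ = α+β = 30.59+8.71 = 39.30; μ = α/κ = 30.59/39.30 = 0.778.

μ = 0.778, κ = 39.30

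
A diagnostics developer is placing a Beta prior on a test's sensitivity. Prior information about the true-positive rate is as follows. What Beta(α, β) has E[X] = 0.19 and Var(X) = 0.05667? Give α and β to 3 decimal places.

α = 0.326, β = 1.390

By moment matching, α+β = μ(1−μ)/σ² − 1 = (0.19·0.81)/0.05667 − 1 = 2.7157 − 1 = 1.7157.
Since α/(α+β) = μ, α = 0.19·1.7157 = 0.326 and β = 0.81·1.7157 = 1.390.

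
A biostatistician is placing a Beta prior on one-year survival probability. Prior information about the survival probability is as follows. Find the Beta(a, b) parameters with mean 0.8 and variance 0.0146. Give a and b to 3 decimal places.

By moment matching, a+b = μ(1−μ)/σ² − 1 = (0.8·0.2)/0.0146 − 1 = 10.9589 − 1 = 9.9589.
Since a/(a+b) = μ, a = 0.8·9.9589 = 7.967 and b = 0.2·9.9589 = 1.992.

a = 7.967, b = 1.992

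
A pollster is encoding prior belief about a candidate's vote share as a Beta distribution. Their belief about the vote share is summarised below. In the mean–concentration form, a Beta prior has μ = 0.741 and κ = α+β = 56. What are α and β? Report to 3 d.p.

α = μκ = 0.741×56 = 41.496 and β = (1−μ)κ = 0.259×56 = 14.504.

α = 41.496, β = 14.504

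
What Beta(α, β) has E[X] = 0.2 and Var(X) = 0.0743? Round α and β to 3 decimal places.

α = 0.231, β = 0.923

Let s = α+β. The Beta variance is μ(1−μ)/(s+1).
So s+1 = μ(1−μ)/σ² = (0.2×0.8)/0.0743 = 0.16/0.0743 = 2.1534, giving s = 1.1534.
Then α = μs = 0.2×1.1534 = 0.231 and β = (1−μ)s = 0.8×1.1534 = 0.923.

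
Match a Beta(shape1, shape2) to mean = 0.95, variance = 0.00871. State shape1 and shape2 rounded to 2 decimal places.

shape1 = 4.23, shape2 = 0.22

Let s = shape1+shape2. The Beta variance is μ(1−μ)/(s+1).
So s+1 = μ(1−μ)/σ² = (0.95×0.05)/0.00871 = 0.0475/0.00871 = 5.4535, giving s = 4.4535.
Then shape1 = μs = 0.95×4.4535 = 4.23 and shape2 = (1−μ)s = 0.05×4.4535 = 0.22.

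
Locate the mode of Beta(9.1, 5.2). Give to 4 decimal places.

The density x^(α−1)(1−x)^(β−1) is maximised at (α−1)/(α+β−2) = 8.1/12.3 = 0.6585.

0.6585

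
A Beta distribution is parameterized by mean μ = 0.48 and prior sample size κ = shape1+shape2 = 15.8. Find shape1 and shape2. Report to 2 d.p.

shape1 = 7.58, shape2 = 8.22

shape1 = μκ = 0.48×15.8 = 7.58 and shape2 = (1−μ)κ = 0.52×15.8 = 8.22.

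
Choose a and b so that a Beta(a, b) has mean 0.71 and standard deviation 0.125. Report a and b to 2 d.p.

First σ² = 0.015625. Setting a = μn, b = (1−μ)n with n = a+b,
μ(1−μ)/(n+1) = 0.015625 ⇒ n+1 = 0.2059/0.015625 = 13.1776 ⇒ n = 12.1776.
Hence a = 0.71×12.1776 = 8.65, b = 0.29×12.1776 = 3.53.

a = 8.65, b = 3.53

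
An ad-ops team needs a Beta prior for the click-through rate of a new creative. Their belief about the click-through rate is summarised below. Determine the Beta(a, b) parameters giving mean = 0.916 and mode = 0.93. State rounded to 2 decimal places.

With s = a+b: μ = a/s and mode = (a−1)/(s−2). Eliminating a = μs,
μs − 1 = m(s−2) ⇒ s(μ−m) = 1−2m ⇒ s = -0.86/-0.014 = 61.4286.
So a = μs = 56.27, b = (1−μ)s = 5.16.

a = 56.27, b = 5.16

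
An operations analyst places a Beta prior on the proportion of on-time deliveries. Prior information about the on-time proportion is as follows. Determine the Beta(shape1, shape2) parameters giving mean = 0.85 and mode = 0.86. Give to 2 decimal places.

shape1 = 61.20, shape2 = 10.80

Let s = shape1+shape2. Mean gives shape1 = μs = 0.85s; mode gives (shape1−1)/(s−2) = 0.86.
Substituting: 0.85s − 1 = 0.86(s−2) = 0.86s − 1.72, so -0.01s = -0.72 and s = 72.0000.
Then shape1 = 0.85×72.0000 = 61.20 and shape2 = s−shape1 = 10.80.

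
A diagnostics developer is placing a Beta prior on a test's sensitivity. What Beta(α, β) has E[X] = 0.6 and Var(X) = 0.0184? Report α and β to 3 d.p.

Let s = α+β. The Beta variance is μ(1−μ)/(s+1).
So s+1 = μ(1−μ)/σ² = (0.6×0.4)/0.0184 = 0.24/0.0184 = 13.0435, giving s = 12.0435.
Then α = μs = 0.6×12.0435 = 7.226 and β = (1−μ)s = 0.4×12.0435 = 4.817.

α = 7.226, β = 4.817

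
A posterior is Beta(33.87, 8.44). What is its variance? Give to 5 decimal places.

0.00369

Var = αβ/[(α+β)²(α+β+1)] = (33.87×8.44)/(42.31²×43.31) = 285.8628/77530.794491 = 0.00369.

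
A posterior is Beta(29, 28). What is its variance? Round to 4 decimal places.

α+β = 57 and αβ = 812, so Var = αβ/[(α+β)²(α+β+1)] = 812/188442 = 0.0043.

0.0043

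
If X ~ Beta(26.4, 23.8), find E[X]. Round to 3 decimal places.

E[X] = α/(α+β) = 26.4/50.2 = 0.526.

0.526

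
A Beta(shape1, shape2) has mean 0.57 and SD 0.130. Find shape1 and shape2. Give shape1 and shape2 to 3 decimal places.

First σ² = 0.016900. Setting shape1 = μn, shape2 = (1−μ)n with n = shape1+shape2,
μ(1−μ)/(n+1) = 0.016900 ⇒ n+1 = 0.2451/0.016900 = 14.5030 ⇒ n = 13.5030.
Hence shape1 = 0.57×13.5030 = 7.697, shape2 = 0.43×13.5030 = 5.806.

shape1 = 7.697, shape2 = 5.806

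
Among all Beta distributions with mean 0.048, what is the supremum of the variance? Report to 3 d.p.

0.046

For fixed mean μ the Beta variance is μ(1−μ)/(α+β+1), increasing as α+β decreases.
Its least upper bound (not attained) is μ(1−μ) = 0.048·0.952 = 0.046.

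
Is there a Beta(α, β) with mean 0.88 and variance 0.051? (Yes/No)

The Beta variance bound is σ² < μ(1−μ).
Here μ(1−μ) = 0.88×0.12 = 0.1056, and 0.051 < 0.1056.

Yes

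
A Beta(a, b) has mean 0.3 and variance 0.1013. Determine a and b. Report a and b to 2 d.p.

Let s = a+b. The Beta variance is μ(1−μ)/(s+1).
So s+1 = μ(1−μ)/σ² = (0.3×0.7)/0.1013 = 0.21/0.1013 = 2.0731, giving s = 1.0731.
Then a = μs = 0.3×1.0731 = 0.32 and b = (1−μ)s = 0.7×1.0731 = 0.75.

a = 0.32, b = 0.75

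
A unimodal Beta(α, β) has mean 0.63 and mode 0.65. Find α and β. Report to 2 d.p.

α = 9.45, β = 5.55

With s = α+β: μ = α/s and mode = (α−1)/(s−2). Eliminating α = μs,
μs − 1 = m(s−2) ⇒ s(μ−m) = 1−2m ⇒ s = -0.30/-0.02 = 15.0000.
So α = μs = 9.45, β = (1−μ)s = 5.55.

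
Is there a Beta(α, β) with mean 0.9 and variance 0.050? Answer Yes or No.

The Beta variance bound is σ² < μ(1−μ).
Here μ(1−μ) = 0.9×0.1 = 0.09, and 0.050 < 0.09.

Yes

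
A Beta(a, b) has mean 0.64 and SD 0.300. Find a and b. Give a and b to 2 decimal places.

a = 1.00, b = 0.56

First σ² = 0.090000. Setting a = μn, b = (1−μ)n with n = a+b,
μ(1−μ)/(n+1) = 0.090000 ⇒ n+1 = 0.2304/0.090000 = 2.5600 ⇒ n = 1.5600.
Hence a = 0.64×1.5600 = 1.00, b = 0.36×1.5600 = 0.56.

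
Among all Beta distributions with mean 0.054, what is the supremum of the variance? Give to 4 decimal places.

Var = μ(1−μ)/(α+β+1), which approaches μ(1−μ) as α+β → 0.
So the supremum is μ(1−μ) = 0.054×0.946 = 0.0511.

0.0511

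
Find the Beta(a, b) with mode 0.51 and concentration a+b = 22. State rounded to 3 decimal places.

For a,b>1 the mode is (a−1)/(a+b−2), so a = mode·(κ−2)+1 = 0.51×20+1 = 11.200.
And b = (1−mode)·(κ−2)+1 = 0.49×20+1 = 10.800.

a = 11.200, b = 10.800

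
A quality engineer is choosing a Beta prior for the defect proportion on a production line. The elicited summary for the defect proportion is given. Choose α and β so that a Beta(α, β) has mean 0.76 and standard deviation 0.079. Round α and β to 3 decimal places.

First σ² = 0.006241. Setting α = μn, β = (1−μ)n with n = α+β,
μ(1−μ)/(n+1) = 0.006241 ⇒ n+1 = 0.1824/0.006241 = 29.2261 ⇒ n = 28.2261.
Hence α = 0.76×28.2261 = 21.452, β = 0.24×28.2261 = 6.774.

α = 21.452, β = 6.774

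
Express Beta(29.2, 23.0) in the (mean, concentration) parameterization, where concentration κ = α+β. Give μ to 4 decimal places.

κ = α+β = 29.2+23.0 = 52.2; μ = α/κ = 29.2/52.2 = 0.5594.

μ = 0.5594, κ = 52.2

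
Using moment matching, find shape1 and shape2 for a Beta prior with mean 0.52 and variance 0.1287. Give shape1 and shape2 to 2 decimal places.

By moment matching, shape1+shape2 = μ(1−μ)/σ² − 1 = (0.52·0.48)/0.1287 − 1 = 1.9394 − 1 = 0.9394.
Since shape1/(shape1+shape2) = μ, shape1 = 0.52·0.9394 = 0.49 and shape2 = 0.48·0.9394 = 0.45.

shape1 = 0.49, shape2 = 0.45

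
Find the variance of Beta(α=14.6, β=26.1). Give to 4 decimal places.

0.0055

α+β = 40.7 and αβ = 381.06, so Var = αβ/[(α+β)²(α+β+1)] = 381.06/69075.633 = 0.0055.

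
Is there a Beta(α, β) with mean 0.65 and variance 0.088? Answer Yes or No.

For any Beta, Var(X) < E[X]·(1−E[X]).
Here μ(1−μ) = 0.65×0.35 = 0.2275, and 0.088 < 0.2275.

Yes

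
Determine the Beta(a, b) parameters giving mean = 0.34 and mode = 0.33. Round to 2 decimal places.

a = 11.56, b = 22.44

Let s = a+b. Mean gives a = μs = 0.34s; mode gives (a−1)/(s−2) = 0.33.
Substituting: 0.34s − 1 = 0.33(s−2) = 0.33s − 0.66, so 0.01s = 0.34 and s = 34.0000.
Then a = 0.34×34.0000 = 11.56 and b = s−a = 22.44.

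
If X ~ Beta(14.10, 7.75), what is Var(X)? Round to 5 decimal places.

0.01002

μ = 14.10/21.85 = 0.645309; Var = μ(1−μ)/(α+β+1) = 0.2288853/22.85 = 0.01002.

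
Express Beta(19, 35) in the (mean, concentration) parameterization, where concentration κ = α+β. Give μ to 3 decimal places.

μ = 0.352, κ = 54

κ = α+β = 19+35 = 54; μ = α/κ = 19/54 = 0.352.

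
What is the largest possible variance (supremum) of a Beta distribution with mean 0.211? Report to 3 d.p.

Var = μ(1−μ)/(α+β+1), which approaches μ(1−μ) as α+β → 0.
So the supremum is μ(1−μ) = 0.211×0.789 = 0.166.

0.166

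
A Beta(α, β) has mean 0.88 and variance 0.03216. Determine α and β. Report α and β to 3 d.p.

α = 2.010, β = 0.274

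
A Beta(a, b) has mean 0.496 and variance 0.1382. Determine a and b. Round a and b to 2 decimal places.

Let s = a+b. The Beta variance is μ(1−μ)/(s+1).
So s+1 = μ(1−μ)/σ² = (0.496×0.504)/0.1382 = 0.249984/0.1382 = 1.8089, giving s = 0.8089.
Then a = μs = 0.496×0.8089 = 0.40 and b = (1−μ)s = 0.504×0.8089 = 0.41.

a = 0.40, b = 0.41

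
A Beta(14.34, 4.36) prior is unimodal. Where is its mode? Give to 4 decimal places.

0.7988

The density x^(α−1)(1−x)^(β−1) is maximised at (α−1)/(α+β−2) = 13.34/16.70 = 0.7988.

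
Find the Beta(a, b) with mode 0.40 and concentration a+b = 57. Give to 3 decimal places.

a = 23.000, b = 34.000

Mode = (a−1)/(κ−2) with κ = a+b, so a−1 = 0.40·55 = 22.000.
a = 23.000; b = κ − a = 34.000.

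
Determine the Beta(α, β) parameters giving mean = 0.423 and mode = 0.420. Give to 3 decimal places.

With s = α+β: μ = α/s and mode = (α−1)/(s−2). Eliminating α = μs,
μs − 1 = m(s−2) ⇒ s(μ−m) = 1−2m ⇒ s = 0.160/0.003 = 53.3333.
So α = μs = 22.560, β = (1−μ)s = 30.773.

α = 22.560, β = 30.773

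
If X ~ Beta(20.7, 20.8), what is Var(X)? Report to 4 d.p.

Var = αβ/[(α+β)²(α+β+1)] = (20.7×20.8)/(41.5²×42.5) = 430.56/73195.625 = 0.0059.

0.0059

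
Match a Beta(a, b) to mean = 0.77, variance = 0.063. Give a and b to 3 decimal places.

a = 1.395, b = 0.417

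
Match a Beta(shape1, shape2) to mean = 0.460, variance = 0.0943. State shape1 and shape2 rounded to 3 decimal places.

shape1 = 0.752, shape2 = 0.882

Write ν = shape1+shape2; then shape1 = μν and Var = μ(1−μ)/(ν+1).
ν = μ(1−μ)/Var − 1 = 0.248400/0.0943 − 1 = 1.6341.
shape1 = 0.460·1.6341 = 0.752, shape2 = 0.540·1.6341 = 0.882.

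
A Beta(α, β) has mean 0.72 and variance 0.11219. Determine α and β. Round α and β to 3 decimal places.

α = 0.574, β = 0.223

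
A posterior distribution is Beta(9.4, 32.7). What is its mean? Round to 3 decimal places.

E[X] = α/(α+β) = 9.4/42.1 = 0.223.

0.223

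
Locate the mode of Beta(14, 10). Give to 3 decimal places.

The density x^(α−1)(1−x)^(β−1) is maximised at (α−1)/(α+β−2) = 13/22 = 0.591.

0.591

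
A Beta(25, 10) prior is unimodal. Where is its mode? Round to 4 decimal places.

The density x^(α−1)(1−x)^(β−1) is maximised at (α−1)/(α+β−2) = 24/33 = 0.7273.

0.7273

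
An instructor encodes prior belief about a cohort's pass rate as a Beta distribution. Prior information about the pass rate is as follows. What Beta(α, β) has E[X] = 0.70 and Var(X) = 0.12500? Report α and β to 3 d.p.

Write ν = α+β; then α = μν and Var = μ(1−μ)/(ν+1).
ν = μ(1−μ)/Var − 1 = 0.2100/0.12500 − 1 = 0.6800.
α = 0.70·0.6800 = 0.476, β = 0.30·0.6800 = 0.204.

α = 0.476, β = 0.204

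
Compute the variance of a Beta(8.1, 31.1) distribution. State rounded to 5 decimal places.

0.00408

Var = αβ/[(α+β)²(α+β+1)] = (8.1×31.1)/(39.2²×40.2) = 251.91/61772.928 = 0.00408.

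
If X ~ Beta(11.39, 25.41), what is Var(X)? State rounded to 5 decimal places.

μ = 11.39/36.80 = 0.309511; Var = μ(1−μ)/(α+β+1) = 0.2137139/37.80 = 0.00565.

0.00565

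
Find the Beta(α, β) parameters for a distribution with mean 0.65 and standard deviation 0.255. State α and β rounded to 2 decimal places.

Variance = 0.255² = 0.065025. The moment-matching identity α+β = μ(1−μ)/Var − 1 gives
α+β = 0.2275/0.065025 − 1 = 2.4987, so α = μ·2.4987 = 1.62 and β = (1−μ)·2.4987 = 0.87.

α = 1.62, β = 0.87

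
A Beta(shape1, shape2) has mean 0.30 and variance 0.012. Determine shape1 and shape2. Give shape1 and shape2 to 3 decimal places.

Write ν = shape1+shape2; then shape1 = μν and Var = μ(1−μ)/(ν+1).
ν = μ(1−μ)/Var − 1 = 0.2100/0.012 − 1 = 16.5000.
shape1 = 0.30·16.5000 = 4.950, shape2 = 0.70·16.5000 = 11.550.

shape1 = 4.950, shape2 = 11.550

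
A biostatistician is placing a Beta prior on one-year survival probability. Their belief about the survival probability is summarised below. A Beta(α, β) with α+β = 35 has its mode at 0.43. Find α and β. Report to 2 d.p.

Since the density peak of Beta(α,β) is at (α−1)/(α+β−2),
α = 1 + 0.43(35−2) = 15.19 and β = 35 − 15.19 = 19.81.

α = 15.19, β = 19.81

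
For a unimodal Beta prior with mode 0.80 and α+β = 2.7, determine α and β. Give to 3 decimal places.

α = 1.560, β = 1.140

Mode = (α−1)/(κ−2) with κ = α+β, so α−1 = 0.80·0.7 = 0.560.
α = 1.560; β = κ − α = 1.140.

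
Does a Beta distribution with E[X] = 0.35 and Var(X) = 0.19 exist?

Yes

The Beta variance bound is σ² < μ(1−μ).
Here μ(1−μ) = 0.35×0.65 = 0.2275, and 0.19 < 0.2275.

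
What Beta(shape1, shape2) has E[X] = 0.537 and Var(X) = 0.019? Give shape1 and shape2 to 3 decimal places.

shape1 = 6.490, shape2 = 5.596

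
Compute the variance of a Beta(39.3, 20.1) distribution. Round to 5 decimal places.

0.00371

α+β = 59.4 and αβ = 789.93, so Var = αβ/[(α+β)²(α+β+1)] = 789.93/213112.944 = 0.00371.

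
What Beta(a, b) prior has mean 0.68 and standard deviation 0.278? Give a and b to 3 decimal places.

a = 1.235, b = 0.581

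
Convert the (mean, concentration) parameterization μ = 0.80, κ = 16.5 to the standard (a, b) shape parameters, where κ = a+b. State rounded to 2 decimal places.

a = 13.20, b = 3.30

Split κ in proportion μ : (1−μ): a = 0.80·16.5 = 13.20, b = 16.5 − 13.20 = 3.30.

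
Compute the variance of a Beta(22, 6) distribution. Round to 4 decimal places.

0.0058

Var = αβ/[(α+β)²(α+β+1)] = (22×6)/(28²×29) = 132/22736 = 0.0058.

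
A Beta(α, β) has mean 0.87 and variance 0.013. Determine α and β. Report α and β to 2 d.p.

α = 6.70, β = 1.00

Write ν = α+β; then α = μν and Var = μ(1−μ)/(ν+1).
ν = μ(1−μ)/Var − 1 = 0.1131/0.013 − 1 = 7.7000.
α = 0.87·7.7000 = 6.70, β = 0.13·7.7000 = 1.00.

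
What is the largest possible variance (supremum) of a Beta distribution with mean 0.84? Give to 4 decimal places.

For fixed mean μ the Beta variance is μ(1−μ)/(α+β+1), increasing as α+β decreases.
Its least upper bound (not attained) is μ(1−μ) = 0.84·0.16 = 0.1344.

0.1344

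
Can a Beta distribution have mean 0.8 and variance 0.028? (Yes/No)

The Beta variance bound is σ² < μ(1−μ).
Here μ(1−μ) = 0.8×0.2 = 0.16, and 0.028 < 0.16.

Yes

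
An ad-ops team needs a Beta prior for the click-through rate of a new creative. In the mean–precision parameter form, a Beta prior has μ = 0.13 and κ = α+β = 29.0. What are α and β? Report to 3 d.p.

Split κ in proportion μ : (1−μ): α = 0.13·29.0 = 3.770, β = 29.0 − 3.770 = 25.230.

α = 3.770, β = 25.230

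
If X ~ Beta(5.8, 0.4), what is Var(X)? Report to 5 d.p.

0.00838

μ = 5.8/6.2 = 0.935484; Var = μ(1−μ)/(α+β+1) = 0.0603538/7.2 = 0.00838.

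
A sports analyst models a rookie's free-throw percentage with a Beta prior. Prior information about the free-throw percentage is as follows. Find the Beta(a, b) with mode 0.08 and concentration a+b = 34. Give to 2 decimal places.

a = 3.56, b = 30.44

Since the density peak of Beta(a,b) is at (a−1)/(a+b−2),
a = 1 + 0.08(34−2) = 3.56 and b = 34 − 3.56 = 30.44.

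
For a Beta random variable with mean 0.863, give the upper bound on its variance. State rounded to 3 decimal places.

0.118

Var = μ(1−μ)/(α+β+1), which approaches μ(1−μ) as α+β → 0.
So the supremum is μ(1−μ) = 0.863×0.137 = 0.118.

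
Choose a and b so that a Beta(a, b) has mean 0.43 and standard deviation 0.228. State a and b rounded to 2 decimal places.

Variance = 0.228² = 0.051984. The moment-matching identity a+b = μ(1−μ)/Var − 1 gives
a+b = 0.2451/0.051984 − 1 = 3.7149, so a = μ·3.7149 = 1.60 and b = (1−μ)·3.7149 = 2.12.

a = 1.60, b = 2.12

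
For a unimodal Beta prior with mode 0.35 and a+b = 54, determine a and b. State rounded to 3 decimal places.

Mode = (a−1)/(κ−2) with κ = a+b, so a−1 = 0.35·52 = 18.200.
a = 19.200; b = κ − a = 34.800.

a = 19.200, b = 34.800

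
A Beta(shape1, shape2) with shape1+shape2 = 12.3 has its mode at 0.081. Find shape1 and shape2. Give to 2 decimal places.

shape1 = 1.83, shape2 = 10.47

Since the density peak of Beta(shape1,shape2) is at (shape1−1)/(shape1+shape2−2),
shape1 = 1 + 0.081(12.3−2) = 1.83 and shape2 = 12.3 − 1.83 = 10.47.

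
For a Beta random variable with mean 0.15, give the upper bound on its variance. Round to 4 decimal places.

0.1275

Var = μ(1−μ)/(α+β+1), which approaches μ(1−μ) as α+β → 0.
So the supremum is μ(1−μ) = 0.15×0.85 = 0.1275.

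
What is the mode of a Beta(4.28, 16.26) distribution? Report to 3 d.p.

0.177

With α,β > 1, mode = (α−1)/(α+β−2) = 3.28/18.54 = 0.177.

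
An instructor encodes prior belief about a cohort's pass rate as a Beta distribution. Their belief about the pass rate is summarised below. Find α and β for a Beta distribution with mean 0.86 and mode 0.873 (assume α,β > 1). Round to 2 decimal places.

α = 49.35, β = 8.03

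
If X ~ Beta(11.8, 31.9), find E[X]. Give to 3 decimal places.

E[X] = α/(α+β) = 11.8/43.7 = 0.270.

0.270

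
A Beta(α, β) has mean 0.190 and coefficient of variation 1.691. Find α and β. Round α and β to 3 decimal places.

α = 0.093, β = 0.398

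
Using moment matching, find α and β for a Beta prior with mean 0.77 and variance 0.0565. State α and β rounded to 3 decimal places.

By moment matching, α+β = μ(1−μ)/σ² − 1 = (0.77·0.23)/0.0565 − 1 = 3.1345 − 1 = 2.1345.
Since α/(α+β) = μ, α = 0.77·2.1345 = 1.644 and β = 0.23·2.1345 = 0.491.

α = 1.644, β = 0.491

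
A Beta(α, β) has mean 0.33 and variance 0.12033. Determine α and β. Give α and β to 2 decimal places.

α = 0.28, β = 0.56

Let s = α+β. The Beta variance is μ(1−μ)/(s+1).
So s+1 = μ(1−μ)/σ² = (0.33×0.67)/0.12033 = 0.2211/0.12033 = 1.8374, giving s = 0.8374.
Then α = μs = 0.33×0.8374 = 0.28 and β = (1−μ)s = 0.67×0.8374 = 0.56.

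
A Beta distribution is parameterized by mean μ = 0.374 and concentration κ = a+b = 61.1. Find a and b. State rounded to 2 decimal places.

a = 22.85, b = 38.25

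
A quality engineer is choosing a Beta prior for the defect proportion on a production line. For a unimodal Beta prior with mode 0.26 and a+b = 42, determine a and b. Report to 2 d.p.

a = 11.40, b = 30.60

For a,b>1 the mode is (a−1)/(a+b−2), so a = mode·(κ−2)+1 = 0.26×40+1 = 11.40.
And b = (1−mode)·(κ−2)+1 = 0.74×40+1 = 30.60.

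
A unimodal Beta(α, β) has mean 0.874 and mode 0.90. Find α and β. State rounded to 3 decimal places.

α = 26.892, β = 3.877

Let s = α+β. Mean gives α = μs = 0.874s; mode gives (α−1)/(s−2) = 0.90.
Substituting: 0.874s − 1 = 0.90(s−2) = 0.90s − 1.80, so -0.026s = -0.80 and s = 30.7692.
Then α = 0.874×30.7692 = 26.892 and β = s−α = 3.877.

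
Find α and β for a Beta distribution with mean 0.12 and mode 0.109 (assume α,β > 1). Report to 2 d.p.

With s = α+β: μ = α/s and mode = (α−1)/(s−2). Eliminating α = μs,
μs − 1 = m(s−2) ⇒ s(μ−m) = 1−2m ⇒ s = 0.782/0.011 = 71.0909.
So α = μs = 8.53, β = (1−μ)s = 62.56.

α = 8.53, β = 62.56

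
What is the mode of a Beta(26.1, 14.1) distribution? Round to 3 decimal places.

0.657

With α,β > 1, mode = (α−1)/(α+β−2) = 25.1/38.2 = 0.657.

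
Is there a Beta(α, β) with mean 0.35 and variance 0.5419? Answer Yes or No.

A Beta with mean μ has variance μ(1−μ)/(α+β+1) < μ(1−μ).
Here μ(1−μ) = 0.35×0.65 = 0.2275, and 0.5419 ≥ 0.2275.

No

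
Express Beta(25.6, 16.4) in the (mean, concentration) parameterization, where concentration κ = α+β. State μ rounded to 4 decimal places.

μ = 0.6095, κ = 42.0

κ = α+β = 25.6+16.4 = 42.0; μ = α/κ = 25.6/42.0 = 0.6095.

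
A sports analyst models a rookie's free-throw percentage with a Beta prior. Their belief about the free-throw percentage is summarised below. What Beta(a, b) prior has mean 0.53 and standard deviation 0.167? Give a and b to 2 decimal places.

a = 4.20, b = 3.73

σ² = 0.167² = 0.027889.
With s = a+b, Var = μ(1−μ)/(s+1), so s+1 = (0.53×0.47)/0.027889 = 8.9318 and s = 7.9318.
a = μs = 4.20, b = (1−μ)s = 3.73.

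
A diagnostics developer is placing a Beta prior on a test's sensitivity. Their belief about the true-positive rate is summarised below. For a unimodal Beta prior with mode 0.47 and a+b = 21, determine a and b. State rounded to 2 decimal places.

For a,b>1 the mode is (a−1)/(a+b−2), so a = mode·(κ−2)+1 = 0.47×19+1 = 9.93.
And b = (1−mode)·(κ−2)+1 = 0.53×19+1 = 11.07.

a = 9.93, b = 11.07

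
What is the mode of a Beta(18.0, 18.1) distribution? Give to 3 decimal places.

The density x^(α−1)(1−x)^(β−1) is maximised at (α−1)/(α+β−2) = 17.0/34.1 = 0.499.

0.499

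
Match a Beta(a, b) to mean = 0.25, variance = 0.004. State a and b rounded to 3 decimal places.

a = 11.469, b = 34.406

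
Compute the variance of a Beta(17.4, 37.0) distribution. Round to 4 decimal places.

0.0039

α+β = 54.4 and αβ = 643.80, so Var = αβ/[(α+β)²(α+β+1)] = 643.80/163948.544 = 0.0039.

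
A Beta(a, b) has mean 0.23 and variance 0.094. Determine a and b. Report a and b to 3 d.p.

a = 0.203, b = 0.681

Write ν = a+b; then a = μν and Var = μ(1−μ)/(ν+1).
ν = μ(1−μ)/Var − 1 = 0.1771/0.094 − 1 = 0.8840.
a = 0.23·0.8840 = 0.203, b = 0.77·0.8840 = 0.681.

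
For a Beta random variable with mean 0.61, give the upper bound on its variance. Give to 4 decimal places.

Var = μ(1−μ)/(α+β+1), which approaches μ(1−μ) as α+β → 0.
So the supremum is μ(1−μ) = 0.61×0.39 = 0.2379.

0.2379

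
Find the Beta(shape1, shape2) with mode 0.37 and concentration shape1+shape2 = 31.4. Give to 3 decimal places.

Mode = (shape1−1)/(κ−2) with κ = shape1+shape2, so shape1−1 = 0.37·29.4 = 10.878.
shape1 = 11.878; shape2 = κ − shape1 = 19.522.

shape1 = 11.878, shape2 = 19.522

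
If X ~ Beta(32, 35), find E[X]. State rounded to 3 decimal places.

E[X] = α/(α+β) = 32/67 = 0.478.

0.478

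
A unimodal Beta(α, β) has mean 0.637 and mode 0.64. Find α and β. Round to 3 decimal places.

Let s = α+β. Mean gives α = μs = 0.637s; mode gives (α−1)/(s−2) = 0.64.
Substituting: 0.637s − 1 = 0.64(s−2) = 0.64s − 1.28, so -0.003s = -0.28 and s = 93.3333.
Then α = 0.637×93.3333 = 59.453 and β = s−α = 33.880.

α = 59.453, β = 33.880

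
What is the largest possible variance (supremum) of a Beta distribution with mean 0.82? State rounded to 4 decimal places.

0.1476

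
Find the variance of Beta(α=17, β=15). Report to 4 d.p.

0.0075

Var = αβ/[(α+β)²(α+β+1)] = (17×15)/(32²×33) = 255/33792 = 0.0075.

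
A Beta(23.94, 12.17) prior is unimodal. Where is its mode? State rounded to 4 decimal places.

0.6725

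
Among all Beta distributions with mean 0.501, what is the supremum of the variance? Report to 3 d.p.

0.250

Var = μ(1−μ)/(α+β+1), which approaches μ(1−μ) as α+β → 0.
So the supremum is μ(1−μ) = 0.501×0.499 = 0.250.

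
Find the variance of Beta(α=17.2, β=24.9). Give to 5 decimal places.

0.00561

μ = 17.2/42.1 = 0.408551; Var = μ(1−μ)/(α+β+1) = 0.2416371/43.1 = 0.00561.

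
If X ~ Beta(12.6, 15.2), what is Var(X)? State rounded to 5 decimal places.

0.00860

μ = 12.6/27.8 = 0.453237; Var = μ(1−μ)/(α+β+1) = 0.2478133/28.8 = 0.00860.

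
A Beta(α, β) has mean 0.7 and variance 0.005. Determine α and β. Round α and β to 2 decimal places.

By moment matching, α+β = μ(1−μ)/σ² − 1 = (0.7·0.3)/0.005 − 1 = 42.0000 − 1 = 41.0000.
Since α/(α+β) = μ, α = 0.7·41.0000 = 28.70 and β = 0.3·41.0000 = 12.30.

α = 28.70, β = 12.30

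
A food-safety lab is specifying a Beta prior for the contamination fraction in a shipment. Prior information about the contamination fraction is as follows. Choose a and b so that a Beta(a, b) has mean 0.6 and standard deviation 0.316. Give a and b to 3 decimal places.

First σ² = 0.099856. Setting a = μn, b = (1−μ)n with n = a+b,
μ(1−μ)/(n+1) = 0.099856 ⇒ n+1 = 0.24/0.099856 = 2.4035 ⇒ n = 1.4035.
Hence a = 0.6×1.4035 = 0.842, b = 0.4×1.4035 = 0.561.

a = 0.842, b = 0.561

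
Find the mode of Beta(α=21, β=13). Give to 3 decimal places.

With α,β > 1, mode = (α−1)/(α+β−2) = 20/32 = 0.625.

0.625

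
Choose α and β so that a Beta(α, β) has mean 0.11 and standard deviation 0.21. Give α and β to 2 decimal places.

Variance = 0.21² = 0.0441. The moment-matching identity α+β = μ(1−μ)/Var − 1 gives
α+β = 0.0979/0.0441 − 1 = 1.2200, so α = μ·1.2200 = 0.13 and β = (1−μ)·1.2200 = 1.09.

α = 0.13, β = 1.09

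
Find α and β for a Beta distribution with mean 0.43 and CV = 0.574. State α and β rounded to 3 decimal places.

α = 1.300, β = 1.723

Var = (CV·μ)² = (0.574×0.43)² = 0.060920.
α+β = μ(1−μ)/Var − 1 = 0.2451/0.060920 − 1 = 3.0233.
Thus α = 0.43·3.0233 = 1.300 and β = 0.57·3.0233 = 1.723.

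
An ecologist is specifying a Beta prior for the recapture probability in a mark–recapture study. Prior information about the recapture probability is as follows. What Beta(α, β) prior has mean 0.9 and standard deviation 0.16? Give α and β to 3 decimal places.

α = 2.264, β = 0.252

First σ² = 0.0256. Setting α = μn, β = (1−μ)n with n = α+β,
μ(1−μ)/(n+1) = 0.0256 ⇒ n+1 = 0.09/0.0256 = 3.5156 ⇒ n = 2.5156.
Hence α = 0.9×2.5156 = 2.264, β = 0.1×2.5156 = 0.252.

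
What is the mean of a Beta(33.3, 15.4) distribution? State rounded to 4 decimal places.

0.6838

The Beta mean is α/(α+β) = 33.3/(33.3+15.4) = 0.6838.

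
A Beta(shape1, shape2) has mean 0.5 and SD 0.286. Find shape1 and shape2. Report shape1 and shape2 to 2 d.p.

shape1 = 1.03, shape2 = 1.03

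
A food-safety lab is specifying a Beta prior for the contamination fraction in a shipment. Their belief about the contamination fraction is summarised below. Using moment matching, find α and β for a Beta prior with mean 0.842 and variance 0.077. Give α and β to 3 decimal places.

α = 0.613, β = 0.115

Let s = α+β. The Beta variance is μ(1−μ)/(s+1).
So s+1 = μ(1−μ)/σ² = (0.842×0.158)/0.077 = 0.133036/0.077 = 1.7277, giving s = 0.7277.
Then α = μs = 0.842×0.7277 = 0.613 and β = (1−μ)s = 0.158×0.7277 = 0.115.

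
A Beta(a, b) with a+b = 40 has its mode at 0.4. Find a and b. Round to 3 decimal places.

a = 16.200, b = 23.800

For a,b>1 the mode is (a−1)/(a+b−2), so a = mode·(κ−2)+1 = 0.4×38+1 = 16.200.
And b = (1−mode)·(κ−2)+1 = 0.6×38+1 = 23.800.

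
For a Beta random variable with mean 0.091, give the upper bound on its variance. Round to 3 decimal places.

0.083

For fixed mean μ the Beta variance is μ(1−μ)/(α+β+1), increasing as α+β decreases.
Its least upper bound (not attained) is μ(1−μ) = 0.091·0.909 = 0.083.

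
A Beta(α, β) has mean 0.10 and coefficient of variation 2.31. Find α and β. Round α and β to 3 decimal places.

α = 0.069, β = 0.618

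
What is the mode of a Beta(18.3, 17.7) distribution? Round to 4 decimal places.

0.5088

With α,β > 1, mode = (α−1)/(α+β−2) = 17.3/34.0 = 0.5088.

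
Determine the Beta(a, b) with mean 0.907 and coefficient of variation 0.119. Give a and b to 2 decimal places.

Var = (CV·μ)² = (0.119×0.907)² = 0.011650.
a+b = μ(1−μ)/Var − 1 = 0.084351/0.011650 − 1 = 6.2407.
Thus a = 0.907·6.2407 = 5.66 and b = 0.093·6.2407 = 0.58.

a = 5.66, b = 0.58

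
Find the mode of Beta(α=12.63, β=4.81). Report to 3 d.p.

The density x^(α−1)(1−x)^(β−1) is maximised at (α−1)/(α+β−2) = 11.63/15.44 = 0.753.

0.753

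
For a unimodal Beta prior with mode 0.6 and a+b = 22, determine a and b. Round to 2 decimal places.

For a,b>1 the mode is (a−1)/(a+b−2), so a = mode·(κ−2)+1 = 0.6×20+1 = 13.00.
And b = (1−mode)·(κ−2)+1 = 0.4×20+1 = 9.00.

a = 13.00, b = 9.00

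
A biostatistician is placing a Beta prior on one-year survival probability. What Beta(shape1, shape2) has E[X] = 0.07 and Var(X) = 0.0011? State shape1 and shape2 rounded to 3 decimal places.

shape1 = 4.073, shape2 = 54.109

By moment matching, shape1+shape2 = μ(1−μ)/σ² − 1 = (0.07·0.93)/0.0011 − 1 = 59.1818 − 1 = 58.1818.
Since shape1/(shape1+shape2) = μ, shape1 = 0.07·58.1818 = 4.073 and shape2 = 0.93·58.1818 = 54.109.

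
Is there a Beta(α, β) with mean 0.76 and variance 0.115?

Yes

The Beta variance bound is σ² < μ(1−μ).
Here μ(1−μ) = 0.76×0.24 = 0.1824, and 0.115 < 0.1824.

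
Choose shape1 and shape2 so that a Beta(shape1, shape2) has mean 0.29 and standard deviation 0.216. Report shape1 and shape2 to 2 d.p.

σ² = 0.216² = 0.046656.
With s = shape1+shape2, Var = μ(1−μ)/(s+1), so s+1 = (0.29×0.71)/0.046656 = 4.4132 and s = 3.4132.
shape1 = μs = 0.99, shape2 = (1−μ)s = 2.42.

shape1 = 0.99, shape2 = 2.42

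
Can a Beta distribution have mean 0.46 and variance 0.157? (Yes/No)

Yes

For any Beta, Var(X) < E[X]·(1−E[X]).
Here μ(1−μ) = 0.46×0.54 = 0.2484, and 0.157 < 0.2484.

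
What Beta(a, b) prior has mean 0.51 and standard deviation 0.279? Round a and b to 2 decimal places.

a = 1.13, b = 1.08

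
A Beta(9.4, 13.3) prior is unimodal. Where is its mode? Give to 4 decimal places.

0.4058

With α,β > 1, mode = (α−1)/(α+β−2) = 8.4/20.7 = 0.4058.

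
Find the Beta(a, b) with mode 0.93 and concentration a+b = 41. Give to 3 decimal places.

a = 37.270, b = 3.730

Mode = (a−1)/(κ−2) with κ = a+b, so a−1 = 0.93·39 = 36.270.
a = 37.270; b = κ − a = 3.730.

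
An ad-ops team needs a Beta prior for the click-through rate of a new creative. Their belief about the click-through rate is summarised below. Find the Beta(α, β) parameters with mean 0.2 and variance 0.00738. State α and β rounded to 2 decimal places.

By moment matching, α+β = μ(1−μ)/σ² − 1 = (0.2·0.8)/0.00738 − 1 = 21.6802 − 1 = 20.6802.
Since α/(α+β) = μ, α = 0.2·20.6802 = 4.14 and β = 0.8·20.6802 = 16.54.

α = 4.14, β = 16.54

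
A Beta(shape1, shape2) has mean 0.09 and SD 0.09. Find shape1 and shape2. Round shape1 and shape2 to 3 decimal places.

shape1 = 0.820, shape2 = 8.291

First σ² = 0.0081. Setting shape1 = μn, shape2 = (1−μ)n with n = shape1+shape2,
μ(1−μ)/(n+1) = 0.0081 ⇒ n+1 = 0.0819/0.0081 = 10.1111 ⇒ n = 9.1111.
Hence shape1 = 0.09×9.1111 = 0.820, shape2 = 0.91×9.1111 = 8.291.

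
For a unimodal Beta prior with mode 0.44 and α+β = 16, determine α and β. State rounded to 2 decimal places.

Since the density peak of Beta(α,β) is at (α−1)/(α+β−2),
α = 1 + 0.44(16−2) = 7.16 and β = 16 − 7.16 = 8.84.

α = 7.16, β = 8.84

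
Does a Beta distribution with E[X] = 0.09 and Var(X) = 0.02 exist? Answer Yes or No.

Yes

The Beta variance bound is σ² < μ(1−μ).
Here μ(1−μ) = 0.09×0.91 = 0.0819, and 0.02 < 0.0819.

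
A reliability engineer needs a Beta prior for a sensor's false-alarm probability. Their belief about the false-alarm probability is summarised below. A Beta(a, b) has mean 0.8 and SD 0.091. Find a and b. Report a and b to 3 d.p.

Variance = 0.091² = 0.008281. The moment-matching identity a+b = μ(1−μ)/Var − 1 gives
a+b = 0.16/0.008281 − 1 = 18.3213, so a = μ·18.3213 = 14.657 and b = (1−μ)·18.3213 = 3.664.

a = 14.657, b = 3.664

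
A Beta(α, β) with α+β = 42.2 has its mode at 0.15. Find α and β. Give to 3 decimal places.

α = 7.030, β = 35.170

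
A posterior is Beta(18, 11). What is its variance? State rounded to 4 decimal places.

0.0078

μ = 18/29 = 0.620690; Var = μ(1−μ)/(α+β+1) = 0.2354340/30 = 0.0078.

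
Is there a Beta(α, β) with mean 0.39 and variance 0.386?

No

A Beta with mean μ has variance μ(1−μ)/(α+β+1) < μ(1−μ).
Here μ(1−μ) = 0.39×0.61 = 0.2379, and 0.386 ≥ 0.2379.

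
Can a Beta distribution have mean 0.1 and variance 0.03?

A Beta with mean μ has variance μ(1−μ)/(α+β+1) < μ(1−μ).
Here μ(1−μ) = 0.1×0.9 = 0.09, and 0.03 < 0.09.

Yes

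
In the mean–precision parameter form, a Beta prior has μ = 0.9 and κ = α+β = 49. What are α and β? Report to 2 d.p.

α = 44.10, β = 4.90

α = μκ = 0.9×49 = 44.10 and β = (1−μ)κ = 0.1×49 = 4.90.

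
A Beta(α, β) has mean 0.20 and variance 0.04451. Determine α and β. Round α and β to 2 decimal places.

α = 0.52, β = 2.08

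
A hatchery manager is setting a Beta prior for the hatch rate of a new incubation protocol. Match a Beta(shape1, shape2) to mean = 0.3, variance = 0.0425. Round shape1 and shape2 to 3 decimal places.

shape1 = 1.182, shape2 = 2.759

Write ν = shape1+shape2; then shape1 = μν and Var = μ(1−μ)/(ν+1).
ν = μ(1−μ)/Var − 1 = 0.21/0.0425 − 1 = 3.9412.
shape1 = 0.3·3.9412 = 1.182, shape2 = 0.7·3.9412 = 2.759.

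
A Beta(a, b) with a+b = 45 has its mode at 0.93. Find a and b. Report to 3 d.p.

a = 40.990, b = 4.010

Since the density peak of Beta(a,b) is at (a−1)/(a+b−2),
a = 1 + 0.93(45−2) = 40.990 and b = 45 − 40.990 = 4.010.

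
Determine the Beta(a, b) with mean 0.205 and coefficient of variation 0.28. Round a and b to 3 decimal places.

a = 9.935, b = 38.530

Var = (CV·μ)² = (0.28×0.205)² = 0.003295.
a+b = μ(1−μ)/Var − 1 = 0.162975/0.003295 − 1 = 48.4649.
Thus a = 0.205·48.4649 = 9.935 and b = 0.795·48.4649 = 38.530.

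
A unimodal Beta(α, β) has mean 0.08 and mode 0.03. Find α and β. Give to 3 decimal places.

α = 1.504, β = 17.296

Let s = α+β. Mean gives α = μs = 0.08s; mode gives (α−1)/(s−2) = 0.03.
Substituting: 0.08s − 1 = 0.03(s−2) = 0.03s − 0.06, so 0.05s = 0.94 and s = 18.8000.
Then α = 0.08×18.8000 = 1.504 and β = s−α = 17.296.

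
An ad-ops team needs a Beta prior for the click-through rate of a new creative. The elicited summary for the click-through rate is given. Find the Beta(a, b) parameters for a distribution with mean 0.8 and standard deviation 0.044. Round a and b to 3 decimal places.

a = 65.316, b = 16.329

First σ² = 0.001936. Setting a = μn, b = (1−μ)n with n = a+b,
μ(1−μ)/(n+1) = 0.001936 ⇒ n+1 = 0.16/0.001936 = 82.6446 ⇒ n = 81.6446.
Hence a = 0.8×81.6446 = 65.316, b = 0.2×81.6446 = 16.329.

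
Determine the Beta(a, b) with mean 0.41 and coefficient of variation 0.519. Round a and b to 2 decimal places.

Var = (CV·μ)² = (0.519×0.41)² = 0.045280.
a+b = μ(1−μ)/Var − 1 = 0.2419/0.045280 − 1 = 4.3424.
Thus a = 0.41·4.3424 = 1.78 and b = 0.59·4.3424 = 2.56.

a = 1.78, b = 2.56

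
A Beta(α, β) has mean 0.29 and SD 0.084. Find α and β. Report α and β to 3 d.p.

Variance = 0.084² = 0.007056. The moment-matching identity α+β = μ(1−μ)/Var − 1 gives
α+β = 0.2059/0.007056 − 1 = 28.1808, so α = μ·28.1808 = 8.172 and β = (1−μ)·28.1808 = 20.008.

α = 8.172, β = 20.008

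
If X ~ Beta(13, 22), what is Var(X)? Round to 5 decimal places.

0.00649

Var = αβ/[(α+β)²(α+β+1)] = (13×22)/(35²×36) = 286/44100 = 0.00649.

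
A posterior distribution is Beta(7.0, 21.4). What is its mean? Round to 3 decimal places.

E[X] = α/(α+β) = 7.0/28.4 = 0.246.

0.246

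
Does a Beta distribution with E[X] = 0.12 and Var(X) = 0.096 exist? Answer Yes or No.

For any Beta, Var(X) < E[X]·(1−E[X]).
Here μ(1−μ) = 0.12×0.88 = 0.1056, and 0.096 < 0.1056.

Yes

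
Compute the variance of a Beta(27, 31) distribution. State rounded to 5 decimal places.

0.00422

μ = 27/58 = 0.465517; Var = μ(1−μ)/(α+β+1) = 0.2488109/59 = 0.00422.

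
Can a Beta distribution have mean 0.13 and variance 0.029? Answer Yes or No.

Yes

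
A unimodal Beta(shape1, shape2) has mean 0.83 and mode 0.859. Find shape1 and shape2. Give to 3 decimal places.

Let s = shape1+shape2. Mean gives shape1 = μs = 0.83s; mode gives (shape1−1)/(s−2) = 0.859.
Substituting: 0.83s − 1 = 0.859(s−2) = 0.859s − 1.718, so -0.029s = -0.718 and s = 24.7586.
Then shape1 = 0.83×24.7586 = 20.550 and shape2 = s−shape1 = 4.209.

shape1 = 20.550, shape2 = 4.209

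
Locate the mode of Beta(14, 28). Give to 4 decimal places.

With α,β > 1, mode = (α−1)/(α+β−2) = 13/40 = 0.3250.

0.3250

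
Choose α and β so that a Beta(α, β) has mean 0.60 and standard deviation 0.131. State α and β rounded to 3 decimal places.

σ² = 0.131² = 0.017161.
With s = α+β, Var = μ(1−μ)/(s+1), so s+1 = (0.60×0.40)/0.017161 = 13.9852 and s = 12.9852.
α = μs = 7.791, β = (1−μ)s = 5.194.

α = 7.791, β = 5.194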